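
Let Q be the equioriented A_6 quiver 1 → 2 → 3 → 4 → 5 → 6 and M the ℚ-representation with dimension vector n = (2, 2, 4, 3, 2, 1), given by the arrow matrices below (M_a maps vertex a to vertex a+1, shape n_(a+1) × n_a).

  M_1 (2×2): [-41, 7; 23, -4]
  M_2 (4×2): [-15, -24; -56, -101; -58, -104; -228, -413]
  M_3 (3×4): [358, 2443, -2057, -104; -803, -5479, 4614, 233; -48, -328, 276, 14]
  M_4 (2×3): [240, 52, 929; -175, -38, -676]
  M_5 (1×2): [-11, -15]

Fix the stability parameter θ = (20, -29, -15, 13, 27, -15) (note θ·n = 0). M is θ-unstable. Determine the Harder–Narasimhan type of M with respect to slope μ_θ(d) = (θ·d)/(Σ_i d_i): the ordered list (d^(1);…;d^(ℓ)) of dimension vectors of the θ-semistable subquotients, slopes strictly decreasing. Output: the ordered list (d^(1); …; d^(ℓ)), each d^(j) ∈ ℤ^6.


Interval decomposition of M: I[1,4], I[1,6], I[3,3], I[3,5].
HN type (ℓ=5): μ^(1)=27; μ^(2)=13; μ^(3)=25/3; μ^(4)=-8; μ^(5)=-15

((0, 0, 0, 0, 1, 0); (0, 0, 0, 2, 0, 0); (0, 0, 0, 1, 1, 1); (2, 2, 2, 0, 0, 0); (0, 0, 2, 0, 0, 0))


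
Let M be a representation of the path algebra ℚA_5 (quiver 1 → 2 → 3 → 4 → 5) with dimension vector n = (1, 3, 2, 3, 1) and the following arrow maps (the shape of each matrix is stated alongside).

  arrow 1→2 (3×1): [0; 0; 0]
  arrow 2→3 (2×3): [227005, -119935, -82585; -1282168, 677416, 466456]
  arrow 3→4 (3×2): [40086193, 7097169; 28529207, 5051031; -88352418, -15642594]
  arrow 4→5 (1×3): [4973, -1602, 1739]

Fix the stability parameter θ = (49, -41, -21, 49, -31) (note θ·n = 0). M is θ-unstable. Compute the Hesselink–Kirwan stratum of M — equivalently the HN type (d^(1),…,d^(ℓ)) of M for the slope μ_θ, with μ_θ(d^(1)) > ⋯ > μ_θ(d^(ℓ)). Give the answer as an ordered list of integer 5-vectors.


Barcode: M ≅ I[1,1], I[2,2]^2, I[2,5], I[3,3], I[4,4]^2. HN layers by μ_θ (4 steps, strictly decreasing):
  μ^(1)=49; μ^(2)=9; μ^(3)=-21; μ^(4)=-41

((1, 0, 0, 2, 0); (0, 0, 0, 1, 1); (0, 0, 2, 0, 0); (0, 3, 0, 0, 0))


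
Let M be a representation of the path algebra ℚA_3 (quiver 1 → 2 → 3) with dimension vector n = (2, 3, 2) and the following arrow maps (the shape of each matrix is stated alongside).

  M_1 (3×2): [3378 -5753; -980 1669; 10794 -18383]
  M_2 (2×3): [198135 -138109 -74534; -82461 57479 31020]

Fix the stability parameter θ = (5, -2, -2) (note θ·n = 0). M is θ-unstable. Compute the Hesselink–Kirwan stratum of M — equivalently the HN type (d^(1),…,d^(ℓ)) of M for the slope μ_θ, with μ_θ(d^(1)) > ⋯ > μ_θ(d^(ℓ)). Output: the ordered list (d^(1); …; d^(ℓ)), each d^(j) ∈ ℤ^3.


Barcode: M ≅ I[1,3]^2, I[2,2]. HN layers by μ_θ (2 steps, strictly decreasing):
  μ^(1)=1/3; μ^(2)=-2

((2, 2, 2); (0, 1, 0))


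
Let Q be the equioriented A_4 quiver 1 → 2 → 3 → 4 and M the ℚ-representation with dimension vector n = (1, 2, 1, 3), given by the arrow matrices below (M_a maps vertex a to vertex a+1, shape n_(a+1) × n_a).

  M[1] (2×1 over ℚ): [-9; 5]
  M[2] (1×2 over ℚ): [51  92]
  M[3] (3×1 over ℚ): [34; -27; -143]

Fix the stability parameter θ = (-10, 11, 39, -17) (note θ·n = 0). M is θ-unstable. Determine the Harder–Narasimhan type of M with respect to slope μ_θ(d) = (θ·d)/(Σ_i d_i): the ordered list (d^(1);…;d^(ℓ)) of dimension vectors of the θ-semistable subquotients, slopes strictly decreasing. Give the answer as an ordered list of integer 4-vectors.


Barcode: M ≅ I[1,4], I[2,2], I[4,4]^2. HN layers by μ_θ (3 steps, strictly decreasing):
  μ^(1)=11; μ^(2)=-10; μ^(3)=-17

((0, 2, 1, 1); (1, 0, 0, 0); (0, 0, 0, 2))


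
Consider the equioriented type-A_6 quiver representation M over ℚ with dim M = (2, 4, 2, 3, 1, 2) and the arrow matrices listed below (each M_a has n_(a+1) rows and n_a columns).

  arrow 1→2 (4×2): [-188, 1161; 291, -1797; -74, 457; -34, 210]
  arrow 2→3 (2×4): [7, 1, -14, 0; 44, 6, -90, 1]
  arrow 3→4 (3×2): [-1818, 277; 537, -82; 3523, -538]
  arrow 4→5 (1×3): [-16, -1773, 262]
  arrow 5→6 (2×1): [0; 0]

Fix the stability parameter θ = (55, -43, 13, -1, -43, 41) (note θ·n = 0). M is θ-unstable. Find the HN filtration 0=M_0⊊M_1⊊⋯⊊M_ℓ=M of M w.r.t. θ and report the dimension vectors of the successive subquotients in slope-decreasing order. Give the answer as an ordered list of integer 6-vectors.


Interval decomposition of M: I[1,4], I[1,5], I[2,2]^2, I[4,4], I[6,6]^2.
HN type (ℓ=5): μ^(1)=41; μ^(2)=6; μ^(3)=-1; μ^(4)=-19/5; μ^(5)=-43

((0, 0, 0, 0, 0, 2); (1, 1, 1, 1, 0, 0); (0, 0, 0, 1, 0, 0); (1, 1, 1, 1, 1, 0); (0, 2, 0, 0, 0, 0))


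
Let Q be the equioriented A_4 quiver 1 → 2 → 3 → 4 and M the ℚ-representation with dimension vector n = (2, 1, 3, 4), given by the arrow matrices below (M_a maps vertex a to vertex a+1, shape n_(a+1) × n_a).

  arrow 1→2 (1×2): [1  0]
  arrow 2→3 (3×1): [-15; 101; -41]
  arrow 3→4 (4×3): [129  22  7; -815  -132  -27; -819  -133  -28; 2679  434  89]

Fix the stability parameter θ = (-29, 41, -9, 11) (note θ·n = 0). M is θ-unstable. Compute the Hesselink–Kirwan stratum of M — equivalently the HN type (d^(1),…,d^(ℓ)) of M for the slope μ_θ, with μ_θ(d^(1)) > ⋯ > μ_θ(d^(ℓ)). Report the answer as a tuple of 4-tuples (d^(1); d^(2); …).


Barcode: M ≅ I[1,1], I[1,3], I[3,4]^2, I[4,4]^2. HN layers by μ_θ (4 steps, strictly decreasing):
  μ^(1)=16; μ^(2)=11; μ^(3)=-9; μ^(4)=-29

((0, 1, 1, 0); (0, 0, 0, 4); (0, 0, 2, 0); (2, 0, 0, 0))


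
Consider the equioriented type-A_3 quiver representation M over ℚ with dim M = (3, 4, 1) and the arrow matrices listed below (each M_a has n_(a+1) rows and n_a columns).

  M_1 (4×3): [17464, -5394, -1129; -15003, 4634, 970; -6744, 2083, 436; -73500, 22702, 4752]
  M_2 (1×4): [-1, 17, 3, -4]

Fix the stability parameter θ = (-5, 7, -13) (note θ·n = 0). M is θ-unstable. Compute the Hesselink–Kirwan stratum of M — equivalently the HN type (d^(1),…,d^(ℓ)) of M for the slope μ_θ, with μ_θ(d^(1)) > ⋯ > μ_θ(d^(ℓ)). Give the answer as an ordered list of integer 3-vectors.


Interval decomposition of M: I[1,2]^2, I[1,3], I[2,2].
HN type (ℓ=3): μ^(1)=7; μ^(2)=-3; μ^(3)=-5

((0, 3, 0); (0, 1, 1); (3, 0, 0))


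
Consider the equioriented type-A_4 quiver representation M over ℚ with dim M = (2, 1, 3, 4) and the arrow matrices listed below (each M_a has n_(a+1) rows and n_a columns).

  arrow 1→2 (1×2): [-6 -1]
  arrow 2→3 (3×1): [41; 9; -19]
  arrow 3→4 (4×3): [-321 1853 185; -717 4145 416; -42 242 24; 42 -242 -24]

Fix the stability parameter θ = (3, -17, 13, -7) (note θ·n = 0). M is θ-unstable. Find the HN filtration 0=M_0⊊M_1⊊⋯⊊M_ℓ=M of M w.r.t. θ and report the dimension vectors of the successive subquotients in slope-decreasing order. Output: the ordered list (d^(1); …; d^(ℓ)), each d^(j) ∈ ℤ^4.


Via rank(M_{q-1}∘⋯∘M_p): M ≅ I[1,1], I[1,4], I[3,3], I[3,4], I[4,4]^2.
μ_θ-semistable layers: μ^(1)=13; μ^(2)=3; μ^(3)=-7

((0, 0, 1, 0); (1, 0, 2, 2); (1, 1, 0, 2))


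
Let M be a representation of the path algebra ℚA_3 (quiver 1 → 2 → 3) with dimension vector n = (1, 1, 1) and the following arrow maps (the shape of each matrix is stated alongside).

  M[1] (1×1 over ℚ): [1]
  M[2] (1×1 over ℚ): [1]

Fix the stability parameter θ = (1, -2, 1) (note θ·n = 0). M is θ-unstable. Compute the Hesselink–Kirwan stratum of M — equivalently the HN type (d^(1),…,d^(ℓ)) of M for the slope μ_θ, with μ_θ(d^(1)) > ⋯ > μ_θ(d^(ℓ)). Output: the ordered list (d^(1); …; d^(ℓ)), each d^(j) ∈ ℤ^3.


Interval decomposition of M: I[1,3].
HN type (ℓ=2): μ^(1)=1; μ^(2)=-1/2

((0, 0, 1); (1, 1, 0))


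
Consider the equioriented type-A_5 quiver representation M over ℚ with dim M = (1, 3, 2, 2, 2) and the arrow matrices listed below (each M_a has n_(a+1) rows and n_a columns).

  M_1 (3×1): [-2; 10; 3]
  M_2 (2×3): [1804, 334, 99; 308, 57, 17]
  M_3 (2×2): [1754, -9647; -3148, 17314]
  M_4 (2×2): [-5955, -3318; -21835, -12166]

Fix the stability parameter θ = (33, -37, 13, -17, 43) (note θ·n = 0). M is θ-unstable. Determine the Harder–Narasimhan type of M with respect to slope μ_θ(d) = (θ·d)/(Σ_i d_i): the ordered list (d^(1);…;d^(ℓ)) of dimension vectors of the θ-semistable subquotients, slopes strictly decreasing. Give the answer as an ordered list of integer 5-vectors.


Via rank(M_{q-1}∘⋯∘M_p): M ≅ I[1,5], I[2,2], I[2,3], I[4,4], I[5,5].
μ_θ-semistable layers: μ^(1)=43; μ^(2)=13; μ^(3)=-2; μ^(4)=-17; μ^(5)=-37

((0, 0, 0, 0, 2); (0, 0, 1, 0, 0); (1, 1, 1, 1, 0); (0, 0, 0, 1, 0); (0, 2, 0, 0, 0))


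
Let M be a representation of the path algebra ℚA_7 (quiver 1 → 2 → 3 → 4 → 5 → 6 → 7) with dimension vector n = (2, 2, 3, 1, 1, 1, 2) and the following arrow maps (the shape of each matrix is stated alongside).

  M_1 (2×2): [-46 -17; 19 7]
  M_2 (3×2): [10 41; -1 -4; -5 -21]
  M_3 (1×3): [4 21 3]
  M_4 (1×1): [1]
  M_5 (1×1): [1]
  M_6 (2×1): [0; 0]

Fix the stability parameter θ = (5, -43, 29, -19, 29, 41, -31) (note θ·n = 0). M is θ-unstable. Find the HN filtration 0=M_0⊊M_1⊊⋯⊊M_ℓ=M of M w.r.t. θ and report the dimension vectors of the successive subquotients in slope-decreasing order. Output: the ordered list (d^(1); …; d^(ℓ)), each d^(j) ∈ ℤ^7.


Interval decomposition of M: I[1,3], I[1,6], I[3,3], I[7,7]^2.
HN type (ℓ=5): μ^(1)=41; μ^(2)=29; μ^(3)=5; μ^(4)=-19; μ^(5)=-31

((0, 0, 0, 0, 0, 1, 0); (0, 0, 2, 0, 1, 0, 0); (0, 0, 1, 1, 0, 0, 0); (2, 2, 0, 0, 0, 0, 0); (0, 0, 0, 0, 0, 0, 2))


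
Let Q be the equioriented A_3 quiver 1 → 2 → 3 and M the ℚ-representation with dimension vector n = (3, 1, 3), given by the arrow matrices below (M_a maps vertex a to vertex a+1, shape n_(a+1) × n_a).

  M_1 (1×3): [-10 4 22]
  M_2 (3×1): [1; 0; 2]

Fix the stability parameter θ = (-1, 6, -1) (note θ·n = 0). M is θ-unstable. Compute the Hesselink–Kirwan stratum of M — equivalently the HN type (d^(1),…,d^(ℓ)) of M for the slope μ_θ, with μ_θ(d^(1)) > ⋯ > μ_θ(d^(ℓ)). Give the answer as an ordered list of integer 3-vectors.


Interval decomposition of M: I[1,1]^2, I[1,3], I[3,3]^2.
HN type (ℓ=2): μ^(1)=5/2; μ^(2)=-1

((0, 1, 1); (3, 0, 2))


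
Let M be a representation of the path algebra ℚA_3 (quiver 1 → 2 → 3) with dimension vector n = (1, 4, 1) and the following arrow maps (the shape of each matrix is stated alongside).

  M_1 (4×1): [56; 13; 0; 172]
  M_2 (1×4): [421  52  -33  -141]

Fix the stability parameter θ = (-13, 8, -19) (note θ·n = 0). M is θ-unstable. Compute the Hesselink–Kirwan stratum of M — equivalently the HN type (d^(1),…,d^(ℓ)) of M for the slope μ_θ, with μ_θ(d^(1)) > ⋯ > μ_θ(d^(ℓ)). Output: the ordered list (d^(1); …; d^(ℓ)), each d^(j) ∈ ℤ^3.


Interval decomposition of M: I[1,2], I[2,2]^2, I[2,3].
HN type (ℓ=3): μ^(1)=8; μ^(2)=-11/2; μ^(3)=-13

((0, 3, 0); (0, 1, 1); (1, 0, 0))


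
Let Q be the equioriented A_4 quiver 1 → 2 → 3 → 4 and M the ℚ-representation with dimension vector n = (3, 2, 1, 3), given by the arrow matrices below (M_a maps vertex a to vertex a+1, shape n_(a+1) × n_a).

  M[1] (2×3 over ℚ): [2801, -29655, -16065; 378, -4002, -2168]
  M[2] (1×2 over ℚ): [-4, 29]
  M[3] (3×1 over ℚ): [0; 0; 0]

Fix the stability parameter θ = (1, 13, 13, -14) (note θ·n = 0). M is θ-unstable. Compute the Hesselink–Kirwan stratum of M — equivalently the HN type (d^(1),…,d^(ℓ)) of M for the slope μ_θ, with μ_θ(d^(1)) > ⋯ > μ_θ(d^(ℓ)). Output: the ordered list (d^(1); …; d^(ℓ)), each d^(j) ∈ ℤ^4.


Via rank(M_{q-1}∘⋯∘M_p): M ≅ I[1,1], I[1,2], I[1,3], I[4,4]^3.
μ_θ-semistable layers: μ^(1)=13; μ^(2)=1; μ^(3)=-14

((0, 2, 1, 0); (3, 0, 0, 0); (0, 0, 0, 3))


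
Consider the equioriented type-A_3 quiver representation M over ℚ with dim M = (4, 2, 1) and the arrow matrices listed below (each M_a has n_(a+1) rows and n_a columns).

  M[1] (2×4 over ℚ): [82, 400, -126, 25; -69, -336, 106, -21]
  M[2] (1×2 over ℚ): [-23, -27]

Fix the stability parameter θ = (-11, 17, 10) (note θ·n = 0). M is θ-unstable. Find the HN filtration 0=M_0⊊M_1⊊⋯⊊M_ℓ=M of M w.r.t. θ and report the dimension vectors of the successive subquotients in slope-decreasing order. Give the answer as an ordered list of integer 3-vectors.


Interval decomposition of M: I[1,1]^2, I[1,2], I[1,3].
HN type (ℓ=3): μ^(1)=17; μ^(2)=27/2; μ^(3)=-11

((0, 1, 0); (0, 1, 1); (4, 0, 0))


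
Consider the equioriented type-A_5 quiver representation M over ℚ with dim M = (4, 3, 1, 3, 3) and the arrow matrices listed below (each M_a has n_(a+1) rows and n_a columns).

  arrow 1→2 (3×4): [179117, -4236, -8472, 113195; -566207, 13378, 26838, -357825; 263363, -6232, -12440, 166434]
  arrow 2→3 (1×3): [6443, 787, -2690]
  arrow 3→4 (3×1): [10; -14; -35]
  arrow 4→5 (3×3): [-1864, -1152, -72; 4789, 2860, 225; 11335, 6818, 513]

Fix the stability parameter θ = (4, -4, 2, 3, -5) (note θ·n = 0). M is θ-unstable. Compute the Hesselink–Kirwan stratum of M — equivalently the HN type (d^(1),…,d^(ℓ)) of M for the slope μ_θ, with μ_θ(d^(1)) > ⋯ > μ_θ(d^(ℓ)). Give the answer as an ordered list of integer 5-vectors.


Interval decomposition of M: I[1,1], I[1,2]^2, I[1,5], I[4,4], I[4,5], I[5,5].
HN type (ℓ=5): μ^(1)=4; μ^(2)=3; μ^(3)=0; μ^(4)=-1; μ^(5)=-5

((1, 0, 0, 0, 0); (0, 0, 0, 1, 0); (3, 3, 1, 1, 1); (0, 0, 0, 1, 1); (0, 0, 0, 0, 1))


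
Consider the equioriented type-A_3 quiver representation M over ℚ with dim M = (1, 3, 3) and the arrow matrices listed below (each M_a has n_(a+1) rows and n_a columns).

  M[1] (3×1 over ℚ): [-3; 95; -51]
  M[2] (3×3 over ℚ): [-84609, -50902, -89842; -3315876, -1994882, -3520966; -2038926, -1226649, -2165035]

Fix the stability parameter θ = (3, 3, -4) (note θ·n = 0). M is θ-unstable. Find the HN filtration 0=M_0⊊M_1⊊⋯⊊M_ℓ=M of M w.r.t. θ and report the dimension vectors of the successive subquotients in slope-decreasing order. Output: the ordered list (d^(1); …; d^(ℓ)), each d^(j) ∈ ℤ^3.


Interval decomposition of M: I[1,3], I[2,2], I[2,3], I[3,3].
HN type (ℓ=4): μ^(1)=3; μ^(2)=2/3; μ^(3)=-1/2; μ^(4)=-4

((0, 1, 0); (1, 1, 1); (0, 1, 1); (0, 0, 1))


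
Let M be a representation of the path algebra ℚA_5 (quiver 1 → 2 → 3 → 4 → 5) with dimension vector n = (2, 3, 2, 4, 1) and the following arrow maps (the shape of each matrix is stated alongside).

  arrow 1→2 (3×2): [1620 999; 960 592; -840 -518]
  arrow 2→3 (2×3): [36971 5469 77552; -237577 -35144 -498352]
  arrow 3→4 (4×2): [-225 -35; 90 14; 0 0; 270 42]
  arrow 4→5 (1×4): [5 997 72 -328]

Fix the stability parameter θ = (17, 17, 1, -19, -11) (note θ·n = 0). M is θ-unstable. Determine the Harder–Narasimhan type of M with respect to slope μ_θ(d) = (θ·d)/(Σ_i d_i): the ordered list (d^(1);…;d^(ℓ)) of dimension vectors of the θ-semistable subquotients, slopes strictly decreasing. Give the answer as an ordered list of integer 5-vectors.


Barcode: M ≅ I[1,1], I[1,3], I[2,2], I[2,5], I[4,4]^3. HN layers by μ_θ (4 steps, strictly decreasing):
  μ^(1)=17; μ^(2)=35/3; μ^(3)=-3; μ^(4)=-19

((1, 1, 0, 0, 0); (1, 1, 1, 0, 0); (0, 1, 1, 1, 1); (0, 0, 0, 3, 0))


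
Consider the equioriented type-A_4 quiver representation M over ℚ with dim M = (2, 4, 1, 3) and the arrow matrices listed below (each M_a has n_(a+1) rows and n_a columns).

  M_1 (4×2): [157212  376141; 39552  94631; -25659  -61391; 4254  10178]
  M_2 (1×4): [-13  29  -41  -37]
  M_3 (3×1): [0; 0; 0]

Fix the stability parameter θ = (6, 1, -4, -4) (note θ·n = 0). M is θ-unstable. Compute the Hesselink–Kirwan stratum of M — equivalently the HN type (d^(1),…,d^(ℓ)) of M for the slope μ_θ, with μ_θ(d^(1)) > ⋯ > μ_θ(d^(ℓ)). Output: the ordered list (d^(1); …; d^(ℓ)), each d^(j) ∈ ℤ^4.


Barcode: M ≅ I[1,2], I[1,3], I[2,2]^2, I[4,4]^3. HN layers by μ_θ (3 steps, strictly decreasing):
  μ^(1)=7/2; μ^(2)=1; μ^(3)=-4

((1, 1, 0, 0); (1, 3, 1, 0); (0, 0, 0, 3))


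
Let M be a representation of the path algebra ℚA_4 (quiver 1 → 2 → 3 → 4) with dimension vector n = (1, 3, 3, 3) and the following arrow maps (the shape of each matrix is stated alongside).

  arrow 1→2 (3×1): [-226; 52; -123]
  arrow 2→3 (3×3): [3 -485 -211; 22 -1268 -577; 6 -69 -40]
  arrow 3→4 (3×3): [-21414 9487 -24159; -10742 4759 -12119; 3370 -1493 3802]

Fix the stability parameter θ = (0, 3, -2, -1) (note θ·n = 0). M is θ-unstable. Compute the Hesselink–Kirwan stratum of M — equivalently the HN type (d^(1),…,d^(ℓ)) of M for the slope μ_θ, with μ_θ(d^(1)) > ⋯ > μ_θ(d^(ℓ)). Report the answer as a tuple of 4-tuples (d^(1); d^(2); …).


Via rank(M_{q-1}∘⋯∘M_p): M ≅ I[1,4], I[2,3], I[2,4], I[4,4].
μ_θ-semistable layers: μ^(1)=1/2; μ^(2)=0; μ^(3)=-1

((0, 1, 1, 0); (1, 2, 2, 2); (0, 0, 0, 1))


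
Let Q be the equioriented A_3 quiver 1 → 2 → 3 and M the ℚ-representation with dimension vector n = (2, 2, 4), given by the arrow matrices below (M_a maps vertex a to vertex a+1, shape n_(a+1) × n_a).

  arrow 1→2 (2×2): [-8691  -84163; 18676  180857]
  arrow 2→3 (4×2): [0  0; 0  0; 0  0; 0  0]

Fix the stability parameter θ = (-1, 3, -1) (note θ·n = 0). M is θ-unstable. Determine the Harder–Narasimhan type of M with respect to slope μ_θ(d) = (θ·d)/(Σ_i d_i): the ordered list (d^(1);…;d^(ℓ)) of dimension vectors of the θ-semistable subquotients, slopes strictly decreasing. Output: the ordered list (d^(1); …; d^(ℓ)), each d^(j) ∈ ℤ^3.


Interval decomposition of M: I[1,2]^2, I[3,3]^4.
HN type (ℓ=2): μ^(1)=3; μ^(2)=-1

((0, 2, 0); (2, 0, 4))


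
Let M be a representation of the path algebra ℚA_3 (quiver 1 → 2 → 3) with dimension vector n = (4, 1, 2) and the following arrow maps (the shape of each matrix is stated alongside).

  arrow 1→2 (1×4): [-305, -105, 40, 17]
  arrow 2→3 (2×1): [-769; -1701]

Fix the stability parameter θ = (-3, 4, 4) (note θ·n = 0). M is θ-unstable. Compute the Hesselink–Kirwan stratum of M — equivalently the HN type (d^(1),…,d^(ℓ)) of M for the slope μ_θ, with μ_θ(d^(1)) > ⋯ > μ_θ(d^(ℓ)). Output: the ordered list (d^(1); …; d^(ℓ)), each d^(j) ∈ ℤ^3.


Barcode: M ≅ I[1,1]^3, I[1,3], I[3,3]. HN layers by μ_θ (2 steps, strictly decreasing):
  μ^(1)=4; μ^(2)=-3

((0, 1, 2); (4, 0, 0))


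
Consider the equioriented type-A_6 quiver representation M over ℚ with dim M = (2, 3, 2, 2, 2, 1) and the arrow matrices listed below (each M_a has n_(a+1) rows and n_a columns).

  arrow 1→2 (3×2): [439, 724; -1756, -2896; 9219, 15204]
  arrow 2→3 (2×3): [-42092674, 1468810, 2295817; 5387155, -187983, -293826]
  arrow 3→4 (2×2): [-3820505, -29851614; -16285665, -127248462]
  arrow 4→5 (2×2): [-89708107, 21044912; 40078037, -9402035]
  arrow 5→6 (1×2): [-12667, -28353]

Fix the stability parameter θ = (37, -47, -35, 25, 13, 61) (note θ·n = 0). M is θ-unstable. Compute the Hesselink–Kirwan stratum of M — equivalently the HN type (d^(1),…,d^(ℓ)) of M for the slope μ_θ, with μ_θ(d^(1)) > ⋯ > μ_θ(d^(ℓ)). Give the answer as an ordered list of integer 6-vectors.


Barcode: M ≅ I[1,1], I[1,6], I[2,2], I[2,3], I[4,5]. HN layers by μ_θ (6 steps, strictly decreasing):
  μ^(1)=61; μ^(2)=37; μ^(3)=19; μ^(4)=-15; μ^(5)=-35; μ^(6)=-47

((0, 0, 0, 0, 0, 1); (1, 0, 0, 0, 0, 0); (0, 0, 0, 2, 2, 0); (1, 1, 1, 0, 0, 0); (0, 0, 1, 0, 0, 0); (0, 2, 0, 0, 0, 0))


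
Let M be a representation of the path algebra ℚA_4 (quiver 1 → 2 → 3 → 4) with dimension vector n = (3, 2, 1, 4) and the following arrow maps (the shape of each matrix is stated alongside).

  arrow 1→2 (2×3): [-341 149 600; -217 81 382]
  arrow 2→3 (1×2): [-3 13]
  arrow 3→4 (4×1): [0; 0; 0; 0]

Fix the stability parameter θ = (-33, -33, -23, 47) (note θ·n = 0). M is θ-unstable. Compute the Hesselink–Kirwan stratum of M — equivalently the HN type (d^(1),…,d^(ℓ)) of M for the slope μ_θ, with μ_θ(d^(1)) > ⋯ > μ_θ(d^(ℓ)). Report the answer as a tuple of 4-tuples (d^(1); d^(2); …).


Barcode: M ≅ I[1,1], I[1,2], I[1,3], I[4,4]^4. HN layers by μ_θ (3 steps, strictly decreasing):
  μ^(1)=47; μ^(2)=-23; μ^(3)=-33

((0, 0, 0, 4); (0, 0, 1, 0); (3, 2, 0, 0))


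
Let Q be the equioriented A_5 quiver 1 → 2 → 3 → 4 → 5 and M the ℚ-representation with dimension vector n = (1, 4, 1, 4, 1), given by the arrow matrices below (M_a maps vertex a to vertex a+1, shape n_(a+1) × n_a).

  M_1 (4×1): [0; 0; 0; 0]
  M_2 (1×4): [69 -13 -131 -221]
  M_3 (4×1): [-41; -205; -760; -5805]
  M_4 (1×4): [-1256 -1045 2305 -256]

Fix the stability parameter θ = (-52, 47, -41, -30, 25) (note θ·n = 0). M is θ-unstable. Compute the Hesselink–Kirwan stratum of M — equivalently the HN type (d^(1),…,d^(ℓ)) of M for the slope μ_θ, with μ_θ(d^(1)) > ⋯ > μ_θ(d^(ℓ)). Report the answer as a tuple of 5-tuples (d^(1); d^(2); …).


Interval decomposition of M: I[1,1], I[2,2]^3, I[2,5], I[4,4]^3.
HN type (ℓ=5): μ^(1)=47; μ^(2)=25; μ^(3)=-8; μ^(4)=-30; μ^(5)=-52

((0, 3, 0, 0, 0); (0, 0, 0, 0, 1); (0, 1, 1, 1, 0); (0, 0, 0, 3, 0); (1, 0, 0, 0, 0))


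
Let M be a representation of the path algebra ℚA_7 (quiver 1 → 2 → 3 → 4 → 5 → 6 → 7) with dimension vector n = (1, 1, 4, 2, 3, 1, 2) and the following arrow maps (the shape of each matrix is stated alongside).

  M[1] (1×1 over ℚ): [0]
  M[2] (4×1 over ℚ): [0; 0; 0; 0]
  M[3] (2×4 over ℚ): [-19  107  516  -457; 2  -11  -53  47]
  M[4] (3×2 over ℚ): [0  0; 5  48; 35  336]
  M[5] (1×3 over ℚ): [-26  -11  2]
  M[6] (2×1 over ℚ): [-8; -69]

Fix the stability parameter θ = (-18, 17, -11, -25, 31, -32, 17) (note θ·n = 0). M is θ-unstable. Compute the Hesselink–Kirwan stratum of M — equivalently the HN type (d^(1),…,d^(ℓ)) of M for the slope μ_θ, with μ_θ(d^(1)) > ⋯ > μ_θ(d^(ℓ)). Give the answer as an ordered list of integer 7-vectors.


Via rank(M_{q-1}∘⋯∘M_p): M ≅ I[1,1], I[2,2], I[3,3]^2, I[3,4], I[3,7], I[5,5]^2, I[7,7].
μ_θ-semistable layers: μ^(1)=31; μ^(2)=17; μ^(3)=-1/2; μ^(4)=-11; μ^(5)=-18

((0, 0, 0, 0, 2, 0, 0); (0, 1, 0, 0, 0, 0, 2); (0, 0, 0, 0, 1, 1, 0); (0, 0, 2, 0, 0, 0, 0); (1, 0, 2, 2, 0, 0, 0))


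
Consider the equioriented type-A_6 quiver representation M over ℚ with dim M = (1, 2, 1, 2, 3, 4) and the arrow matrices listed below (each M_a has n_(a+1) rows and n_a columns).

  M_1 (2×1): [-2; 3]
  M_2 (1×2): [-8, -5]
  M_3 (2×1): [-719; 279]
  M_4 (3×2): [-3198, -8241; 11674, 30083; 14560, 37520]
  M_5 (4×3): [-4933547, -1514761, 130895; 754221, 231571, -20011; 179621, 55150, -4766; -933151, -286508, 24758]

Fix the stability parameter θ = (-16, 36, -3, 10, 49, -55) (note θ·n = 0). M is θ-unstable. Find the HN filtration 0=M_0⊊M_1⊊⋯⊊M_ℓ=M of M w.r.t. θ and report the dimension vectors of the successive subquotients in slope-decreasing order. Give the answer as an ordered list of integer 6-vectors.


Via rank(M_{q-1}∘⋯∘M_p): M ≅ I[1,6], I[2,2], I[4,4], I[5,6]^2, I[6,6].
μ_θ-semistable layers: μ^(1)=36; μ^(2)=10; μ^(3)=37/5; μ^(4)=-3; μ^(5)=-16; μ^(6)=-55

((0, 1, 0, 0, 0, 0); (0, 0, 0, 1, 0, 0); (0, 1, 1, 1, 1, 1); (0, 0, 0, 0, 2, 2); (1, 0, 0, 0, 0, 0); (0, 0, 0, 0, 0, 1))


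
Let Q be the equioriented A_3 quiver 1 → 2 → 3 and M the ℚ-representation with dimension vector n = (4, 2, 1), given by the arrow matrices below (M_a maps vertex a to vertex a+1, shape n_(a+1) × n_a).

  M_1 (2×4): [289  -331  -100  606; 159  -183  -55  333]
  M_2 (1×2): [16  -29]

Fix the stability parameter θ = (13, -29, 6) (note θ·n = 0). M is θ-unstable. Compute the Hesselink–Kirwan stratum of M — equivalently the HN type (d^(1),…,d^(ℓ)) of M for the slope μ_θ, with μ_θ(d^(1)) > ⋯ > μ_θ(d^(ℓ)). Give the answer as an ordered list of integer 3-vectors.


Barcode: M ≅ I[1,1]^2, I[1,2], I[1,3]. HN layers by μ_θ (3 steps, strictly decreasing):
  μ^(1)=13; μ^(2)=6; μ^(3)=-8

((2, 0, 0); (0, 0, 1); (2, 2, 0))


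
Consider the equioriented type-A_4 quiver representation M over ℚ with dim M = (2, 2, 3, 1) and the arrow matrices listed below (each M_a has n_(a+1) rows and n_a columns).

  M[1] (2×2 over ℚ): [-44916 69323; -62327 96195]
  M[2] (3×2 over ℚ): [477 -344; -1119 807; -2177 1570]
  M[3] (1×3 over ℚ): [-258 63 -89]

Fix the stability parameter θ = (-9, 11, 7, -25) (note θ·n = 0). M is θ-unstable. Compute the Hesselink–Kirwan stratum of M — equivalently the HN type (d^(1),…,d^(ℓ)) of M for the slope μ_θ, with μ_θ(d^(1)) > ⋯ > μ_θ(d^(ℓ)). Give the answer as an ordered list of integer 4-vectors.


Barcode: M ≅ I[1,3], I[1,4], I[3,3]. HN layers by μ_θ (4 steps, strictly decreasing):
  μ^(1)=9; μ^(2)=7; μ^(3)=-7/3; μ^(4)=-9

((0, 1, 1, 0); (0, 0, 1, 0); (0, 1, 1, 1); (2, 0, 0, 0))


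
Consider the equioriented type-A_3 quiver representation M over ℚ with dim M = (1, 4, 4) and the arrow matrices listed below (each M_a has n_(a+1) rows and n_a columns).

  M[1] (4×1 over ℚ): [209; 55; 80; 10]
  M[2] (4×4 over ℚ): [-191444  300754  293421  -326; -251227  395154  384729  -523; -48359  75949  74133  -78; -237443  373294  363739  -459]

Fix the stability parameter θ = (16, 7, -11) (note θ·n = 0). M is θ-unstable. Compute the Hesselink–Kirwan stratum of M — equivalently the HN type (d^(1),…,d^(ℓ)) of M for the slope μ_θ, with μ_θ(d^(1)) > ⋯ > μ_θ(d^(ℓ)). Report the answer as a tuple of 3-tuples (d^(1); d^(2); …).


Via rank(M_{q-1}∘⋯∘M_p): M ≅ I[1,3], I[2,3]^3.
μ_θ-semistable layers: μ^(1)=4; μ^(2)=-2

((1, 1, 1); (0, 3, 3))


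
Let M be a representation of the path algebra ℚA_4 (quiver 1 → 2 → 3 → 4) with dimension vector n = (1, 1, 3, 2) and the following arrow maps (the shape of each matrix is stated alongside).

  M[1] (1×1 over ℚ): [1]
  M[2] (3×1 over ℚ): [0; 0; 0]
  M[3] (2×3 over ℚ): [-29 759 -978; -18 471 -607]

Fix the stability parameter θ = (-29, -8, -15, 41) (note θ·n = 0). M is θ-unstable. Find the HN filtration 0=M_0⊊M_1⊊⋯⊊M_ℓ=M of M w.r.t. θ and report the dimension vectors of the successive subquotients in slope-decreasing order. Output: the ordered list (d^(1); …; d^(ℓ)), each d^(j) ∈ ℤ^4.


Via rank(M_{q-1}∘⋯∘M_p): M ≅ I[1,2], I[3,3], I[3,4]^2.
μ_θ-semistable layers: μ^(1)=41; μ^(2)=-8; μ^(3)=-15; μ^(4)=-29

((0, 0, 0, 2); (0, 1, 0, 0); (0, 0, 3, 0); (1, 0, 0, 0))


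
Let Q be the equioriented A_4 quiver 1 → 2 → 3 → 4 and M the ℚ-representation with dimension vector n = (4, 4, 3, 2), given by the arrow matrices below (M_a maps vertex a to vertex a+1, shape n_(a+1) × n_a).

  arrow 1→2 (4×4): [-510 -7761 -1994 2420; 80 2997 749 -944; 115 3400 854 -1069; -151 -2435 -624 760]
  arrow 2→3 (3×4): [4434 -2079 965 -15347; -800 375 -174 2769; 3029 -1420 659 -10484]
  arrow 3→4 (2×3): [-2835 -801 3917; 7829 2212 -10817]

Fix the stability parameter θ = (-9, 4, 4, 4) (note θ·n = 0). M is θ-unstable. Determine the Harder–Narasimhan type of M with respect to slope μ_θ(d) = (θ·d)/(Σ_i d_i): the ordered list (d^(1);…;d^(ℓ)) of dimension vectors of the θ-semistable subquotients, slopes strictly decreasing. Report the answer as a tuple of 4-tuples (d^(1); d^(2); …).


Interval decomposition of M: I[1,2], I[1,3], I[1,4]^2.
HN type (ℓ=2): μ^(1)=4; μ^(2)=-9

((0, 4, 3, 2); (4, 0, 0, 0))


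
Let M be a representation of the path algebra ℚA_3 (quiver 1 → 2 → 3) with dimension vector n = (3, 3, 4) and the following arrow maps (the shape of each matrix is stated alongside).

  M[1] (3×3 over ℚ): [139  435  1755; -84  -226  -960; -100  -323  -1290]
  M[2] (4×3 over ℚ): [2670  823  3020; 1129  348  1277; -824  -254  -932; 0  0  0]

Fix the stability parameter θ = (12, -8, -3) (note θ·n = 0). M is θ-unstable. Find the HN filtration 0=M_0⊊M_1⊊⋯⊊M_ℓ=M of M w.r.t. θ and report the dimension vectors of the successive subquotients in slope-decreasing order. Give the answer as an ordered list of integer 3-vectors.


Interval decomposition of M: I[1,1], I[1,2], I[1,3], I[2,3], I[3,3]^2.
HN type (ℓ=5): μ^(1)=12; μ^(2)=2; μ^(3)=1/3; μ^(4)=-3; μ^(5)=-8

((1, 0, 0); (1, 1, 0); (1, 1, 1); (0, 0, 3); (0, 1, 0))


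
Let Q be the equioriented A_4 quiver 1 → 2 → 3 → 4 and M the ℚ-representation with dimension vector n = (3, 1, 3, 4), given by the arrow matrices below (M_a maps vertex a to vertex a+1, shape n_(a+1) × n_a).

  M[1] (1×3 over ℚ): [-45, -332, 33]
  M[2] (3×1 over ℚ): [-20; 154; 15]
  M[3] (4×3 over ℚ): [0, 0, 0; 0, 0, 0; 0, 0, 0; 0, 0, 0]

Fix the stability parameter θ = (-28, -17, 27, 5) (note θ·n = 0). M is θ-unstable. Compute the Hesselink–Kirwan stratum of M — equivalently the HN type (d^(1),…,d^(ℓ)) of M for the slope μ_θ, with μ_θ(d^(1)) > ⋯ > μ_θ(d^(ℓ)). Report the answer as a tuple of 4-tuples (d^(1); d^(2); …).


Barcode: M ≅ I[1,1]^2, I[1,3], I[3,3]^2, I[4,4]^4. HN layers by μ_θ (4 steps, strictly decreasing):
  μ^(1)=27; μ^(2)=5; μ^(3)=-17; μ^(4)=-28

((0, 0, 3, 0); (0, 0, 0, 4); (0, 1, 0, 0); (3, 0, 0, 0))


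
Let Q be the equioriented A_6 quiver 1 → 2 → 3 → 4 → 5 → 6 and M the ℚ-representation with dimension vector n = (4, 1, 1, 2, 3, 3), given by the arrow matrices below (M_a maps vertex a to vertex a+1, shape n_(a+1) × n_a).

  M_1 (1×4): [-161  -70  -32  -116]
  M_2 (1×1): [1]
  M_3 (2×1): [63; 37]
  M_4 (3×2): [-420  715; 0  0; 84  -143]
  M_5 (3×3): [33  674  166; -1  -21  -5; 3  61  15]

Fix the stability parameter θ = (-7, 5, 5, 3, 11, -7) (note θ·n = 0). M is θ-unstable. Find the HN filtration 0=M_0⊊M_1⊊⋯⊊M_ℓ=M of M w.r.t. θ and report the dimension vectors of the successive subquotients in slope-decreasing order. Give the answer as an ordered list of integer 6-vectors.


Barcode: M ≅ I[1,1]^3, I[1,6], I[4,4], I[5,6]^2. HN layers by μ_θ (4 steps, strictly decreasing):
  μ^(1)=17/5; μ^(2)=3; μ^(3)=2; μ^(4)=-7

((0, 1, 1, 1, 1, 1); (0, 0, 0, 1, 0, 0); (0, 0, 0, 0, 2, 2); (4, 0, 0, 0, 0, 0))


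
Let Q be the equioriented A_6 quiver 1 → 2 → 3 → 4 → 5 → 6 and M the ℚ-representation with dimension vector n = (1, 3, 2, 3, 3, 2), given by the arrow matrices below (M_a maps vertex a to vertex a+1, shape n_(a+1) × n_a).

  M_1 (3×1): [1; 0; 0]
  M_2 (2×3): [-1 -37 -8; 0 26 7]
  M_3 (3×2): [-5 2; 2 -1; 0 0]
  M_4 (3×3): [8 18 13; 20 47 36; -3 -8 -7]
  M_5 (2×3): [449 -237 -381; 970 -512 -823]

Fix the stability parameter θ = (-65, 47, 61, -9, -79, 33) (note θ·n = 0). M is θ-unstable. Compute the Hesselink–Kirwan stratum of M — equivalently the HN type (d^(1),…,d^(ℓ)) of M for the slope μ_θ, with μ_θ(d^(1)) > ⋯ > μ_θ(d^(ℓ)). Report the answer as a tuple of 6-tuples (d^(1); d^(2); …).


Barcode: M ≅ I[1,6], I[2,2], I[2,6], I[4,5]. HN layers by μ_θ (5 steps, strictly decreasing):
  μ^(1)=47; μ^(2)=33; μ^(3)=5; μ^(4)=-44; μ^(5)=-65

((0, 1, 0, 0, 0, 0); (0, 0, 0, 0, 0, 2); (0, 2, 2, 2, 2, 0); (0, 0, 0, 1, 1, 0); (1, 0, 0, 0, 0, 0))


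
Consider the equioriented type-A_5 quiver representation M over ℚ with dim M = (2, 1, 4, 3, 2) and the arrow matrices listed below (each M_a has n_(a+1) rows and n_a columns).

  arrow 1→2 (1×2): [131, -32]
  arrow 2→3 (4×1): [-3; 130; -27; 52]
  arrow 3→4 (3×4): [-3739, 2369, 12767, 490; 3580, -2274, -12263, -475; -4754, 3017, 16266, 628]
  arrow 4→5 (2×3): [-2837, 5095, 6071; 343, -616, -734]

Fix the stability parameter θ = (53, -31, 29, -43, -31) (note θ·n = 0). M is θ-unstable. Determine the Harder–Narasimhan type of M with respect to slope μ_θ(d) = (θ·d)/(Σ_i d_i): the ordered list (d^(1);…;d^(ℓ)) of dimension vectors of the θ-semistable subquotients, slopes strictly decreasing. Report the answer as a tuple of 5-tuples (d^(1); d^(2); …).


Via rank(M_{q-1}∘⋯∘M_p): M ≅ I[1,1], I[1,5], I[3,3], I[3,4], I[3,5].
μ_θ-semistable layers: μ^(1)=53; μ^(2)=29; μ^(3)=-23/5; μ^(4)=-7; μ^(5)=-15

((1, 0, 0, 0, 0); (0, 0, 1, 0, 0); (1, 1, 1, 1, 1); (0, 0, 1, 1, 0); (0, 0, 1, 1, 1))


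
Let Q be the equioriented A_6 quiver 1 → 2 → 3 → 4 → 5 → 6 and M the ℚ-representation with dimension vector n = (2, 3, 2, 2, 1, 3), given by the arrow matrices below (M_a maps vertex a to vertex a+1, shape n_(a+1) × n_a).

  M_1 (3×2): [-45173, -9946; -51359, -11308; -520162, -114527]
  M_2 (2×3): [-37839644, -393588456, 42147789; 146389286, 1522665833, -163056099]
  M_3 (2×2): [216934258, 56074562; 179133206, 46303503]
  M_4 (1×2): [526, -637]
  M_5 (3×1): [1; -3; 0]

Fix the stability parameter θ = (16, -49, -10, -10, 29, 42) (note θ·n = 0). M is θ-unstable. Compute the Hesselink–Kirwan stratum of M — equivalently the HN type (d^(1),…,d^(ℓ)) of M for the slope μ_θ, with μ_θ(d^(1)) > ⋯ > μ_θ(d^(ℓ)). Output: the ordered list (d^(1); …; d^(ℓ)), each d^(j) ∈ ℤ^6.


Barcode: M ≅ I[1,4], I[1,6], I[2,2], I[6,6]^2. HN layers by μ_θ (5 steps, strictly decreasing):
  μ^(1)=42; μ^(2)=29; μ^(3)=-10; μ^(4)=-33/2; μ^(5)=-49

((0, 0, 0, 0, 0, 3); (0, 0, 0, 0, 1, 0); (0, 0, 2, 2, 0, 0); (2, 2, 0, 0, 0, 0); (0, 1, 0, 0, 0, 0))


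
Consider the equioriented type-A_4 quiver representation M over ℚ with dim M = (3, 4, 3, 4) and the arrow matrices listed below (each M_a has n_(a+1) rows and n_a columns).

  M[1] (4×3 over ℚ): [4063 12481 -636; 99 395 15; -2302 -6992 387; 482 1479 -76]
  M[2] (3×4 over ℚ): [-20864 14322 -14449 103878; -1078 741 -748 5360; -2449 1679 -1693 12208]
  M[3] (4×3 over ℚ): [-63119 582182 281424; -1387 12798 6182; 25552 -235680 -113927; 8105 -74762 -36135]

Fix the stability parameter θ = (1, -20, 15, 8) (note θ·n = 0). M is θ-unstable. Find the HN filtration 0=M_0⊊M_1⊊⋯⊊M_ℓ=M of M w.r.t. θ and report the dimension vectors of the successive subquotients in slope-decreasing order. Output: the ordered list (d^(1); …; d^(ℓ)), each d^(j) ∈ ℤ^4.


Via rank(M_{q-1}∘⋯∘M_p): M ≅ I[1,2], I[1,3], I[1,4], I[2,4], I[4,4]^2.
μ_θ-semistable layers: μ^(1)=15; μ^(2)=23/2; μ^(3)=8; μ^(4)=-19/2; μ^(5)=-20

((0, 0, 1, 0); (0, 0, 2, 2); (0, 0, 0, 2); (3, 3, 0, 0); (0, 1, 0, 0))


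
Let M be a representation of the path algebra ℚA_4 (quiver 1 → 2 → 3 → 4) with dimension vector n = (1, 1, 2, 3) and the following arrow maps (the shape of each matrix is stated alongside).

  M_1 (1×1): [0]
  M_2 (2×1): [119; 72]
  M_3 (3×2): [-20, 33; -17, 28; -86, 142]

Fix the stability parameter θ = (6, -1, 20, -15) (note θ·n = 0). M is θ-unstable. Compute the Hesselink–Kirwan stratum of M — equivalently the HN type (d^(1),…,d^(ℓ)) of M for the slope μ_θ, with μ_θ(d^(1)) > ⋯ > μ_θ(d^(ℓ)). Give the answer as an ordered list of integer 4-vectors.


Barcode: M ≅ I[1,1], I[2,4], I[3,4], I[4,4]. HN layers by μ_θ (4 steps, strictly decreasing):
  μ^(1)=6; μ^(2)=5/2; μ^(3)=-1; μ^(4)=-15

((1, 0, 0, 0); (0, 0, 2, 2); (0, 1, 0, 0); (0, 0, 0, 1))


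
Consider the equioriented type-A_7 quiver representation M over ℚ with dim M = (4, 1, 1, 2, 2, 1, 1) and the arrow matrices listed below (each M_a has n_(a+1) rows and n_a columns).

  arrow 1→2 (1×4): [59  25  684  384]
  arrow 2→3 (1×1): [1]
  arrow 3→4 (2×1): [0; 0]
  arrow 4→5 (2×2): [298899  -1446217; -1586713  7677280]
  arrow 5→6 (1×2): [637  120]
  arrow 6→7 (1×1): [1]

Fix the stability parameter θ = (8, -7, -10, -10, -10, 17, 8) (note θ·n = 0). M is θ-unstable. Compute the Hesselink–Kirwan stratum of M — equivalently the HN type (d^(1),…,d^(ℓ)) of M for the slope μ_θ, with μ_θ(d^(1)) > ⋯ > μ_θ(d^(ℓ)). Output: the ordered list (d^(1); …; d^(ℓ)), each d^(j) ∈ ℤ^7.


Barcode: M ≅ I[1,1]^3, I[1,3], I[4,5], I[4,7]. HN layers by μ_θ (4 steps, strictly decreasing):
  μ^(1)=25/2; μ^(2)=8; μ^(3)=-3; μ^(4)=-10

((0, 0, 0, 0, 0, 1, 1); (3, 0, 0, 0, 0, 0, 0); (1, 1, 1, 0, 0, 0, 0); (0, 0, 0, 2, 2, 0, 0))


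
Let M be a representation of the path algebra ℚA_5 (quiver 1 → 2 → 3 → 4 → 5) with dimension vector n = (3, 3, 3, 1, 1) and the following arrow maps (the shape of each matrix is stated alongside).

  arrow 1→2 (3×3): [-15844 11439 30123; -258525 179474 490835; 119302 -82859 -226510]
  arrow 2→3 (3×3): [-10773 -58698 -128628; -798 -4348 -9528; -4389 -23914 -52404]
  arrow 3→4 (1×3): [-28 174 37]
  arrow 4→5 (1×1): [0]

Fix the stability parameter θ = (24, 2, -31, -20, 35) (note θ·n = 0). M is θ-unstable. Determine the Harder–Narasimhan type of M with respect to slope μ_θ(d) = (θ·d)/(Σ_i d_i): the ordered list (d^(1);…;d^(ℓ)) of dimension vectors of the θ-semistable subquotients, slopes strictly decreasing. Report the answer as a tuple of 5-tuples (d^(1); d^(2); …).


Interval decomposition of M: I[1,2]^2, I[1,4], I[3,3]^2, I[5,5].
HN type (ℓ=4): μ^(1)=35; μ^(2)=13; μ^(3)=-25/4; μ^(4)=-31

((0, 0, 0, 0, 1); (2, 2, 0, 0, 0); (1, 1, 1, 1, 0); (0, 0, 2, 0, 0))


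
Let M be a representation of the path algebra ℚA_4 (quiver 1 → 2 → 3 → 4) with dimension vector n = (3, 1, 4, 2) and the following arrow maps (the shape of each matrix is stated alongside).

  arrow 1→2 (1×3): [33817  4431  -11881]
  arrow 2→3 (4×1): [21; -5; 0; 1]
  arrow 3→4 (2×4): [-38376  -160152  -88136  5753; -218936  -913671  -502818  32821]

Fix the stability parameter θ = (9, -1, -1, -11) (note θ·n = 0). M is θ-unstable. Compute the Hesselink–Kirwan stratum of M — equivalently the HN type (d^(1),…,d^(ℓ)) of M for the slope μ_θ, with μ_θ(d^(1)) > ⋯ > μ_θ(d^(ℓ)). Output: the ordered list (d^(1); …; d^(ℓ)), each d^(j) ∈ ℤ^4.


Via rank(M_{q-1}∘⋯∘M_p): M ≅ I[1,1]^2, I[1,4], I[3,3]^2, I[3,4].
μ_θ-semistable layers: μ^(1)=9; μ^(2)=-1; μ^(3)=-6

((2, 0, 0, 0); (1, 1, 3, 1); (0, 0, 1, 1))


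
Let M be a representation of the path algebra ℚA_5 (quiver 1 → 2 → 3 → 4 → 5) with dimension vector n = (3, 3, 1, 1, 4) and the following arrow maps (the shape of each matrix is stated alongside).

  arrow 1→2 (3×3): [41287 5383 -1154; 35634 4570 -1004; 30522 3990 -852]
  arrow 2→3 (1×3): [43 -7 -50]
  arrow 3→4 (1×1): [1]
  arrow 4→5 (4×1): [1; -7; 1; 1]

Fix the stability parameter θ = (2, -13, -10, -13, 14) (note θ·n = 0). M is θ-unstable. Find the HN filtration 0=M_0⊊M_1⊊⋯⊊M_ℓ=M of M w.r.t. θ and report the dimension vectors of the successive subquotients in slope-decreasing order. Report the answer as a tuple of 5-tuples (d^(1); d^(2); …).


Interval decomposition of M: I[1,1], I[1,2], I[1,5], I[2,2], I[5,5]^3.
HN type (ℓ=5): μ^(1)=14; μ^(2)=2; μ^(3)=-11/2; μ^(4)=-17/2; μ^(5)=-13

((0, 0, 0, 0, 4); (1, 0, 0, 0, 0); (1, 1, 0, 0, 0); (1, 1, 1, 1, 0); (0, 1, 0, 0, 0))


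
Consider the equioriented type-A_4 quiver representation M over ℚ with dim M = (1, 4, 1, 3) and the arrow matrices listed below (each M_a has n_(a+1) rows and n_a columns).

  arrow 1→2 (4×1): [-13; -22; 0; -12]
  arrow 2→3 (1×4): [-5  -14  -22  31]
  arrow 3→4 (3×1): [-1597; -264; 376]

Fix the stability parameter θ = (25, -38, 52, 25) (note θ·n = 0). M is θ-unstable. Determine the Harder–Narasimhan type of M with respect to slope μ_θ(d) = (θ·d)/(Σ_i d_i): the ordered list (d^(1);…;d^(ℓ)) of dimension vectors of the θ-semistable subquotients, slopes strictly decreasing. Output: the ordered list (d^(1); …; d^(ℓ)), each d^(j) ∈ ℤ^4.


Barcode: M ≅ I[1,4], I[2,2]^3, I[4,4]^2. HN layers by μ_θ (4 steps, strictly decreasing):
  μ^(1)=77/2; μ^(2)=25; μ^(3)=-13/2; μ^(4)=-38

((0, 0, 1, 1); (0, 0, 0, 2); (1, 1, 0, 0); (0, 3, 0, 0))


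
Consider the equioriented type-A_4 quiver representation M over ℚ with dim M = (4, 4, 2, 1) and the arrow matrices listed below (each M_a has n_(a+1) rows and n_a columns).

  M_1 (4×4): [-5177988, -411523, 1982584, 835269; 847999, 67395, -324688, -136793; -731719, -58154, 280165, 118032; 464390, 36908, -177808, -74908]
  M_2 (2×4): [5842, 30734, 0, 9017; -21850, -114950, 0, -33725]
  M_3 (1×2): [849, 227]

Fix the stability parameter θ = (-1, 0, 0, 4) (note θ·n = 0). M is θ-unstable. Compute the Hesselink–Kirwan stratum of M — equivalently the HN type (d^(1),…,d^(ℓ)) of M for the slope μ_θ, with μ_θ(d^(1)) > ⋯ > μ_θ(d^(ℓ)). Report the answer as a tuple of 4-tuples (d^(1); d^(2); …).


Interval decomposition of M: I[1,1], I[1,2]^3, I[2,4], I[3,3].
HN type (ℓ=3): μ^(1)=4; μ^(2)=0; μ^(3)=-1

((0, 0, 0, 1); (0, 4, 2, 0); (4, 0, 0, 0))
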